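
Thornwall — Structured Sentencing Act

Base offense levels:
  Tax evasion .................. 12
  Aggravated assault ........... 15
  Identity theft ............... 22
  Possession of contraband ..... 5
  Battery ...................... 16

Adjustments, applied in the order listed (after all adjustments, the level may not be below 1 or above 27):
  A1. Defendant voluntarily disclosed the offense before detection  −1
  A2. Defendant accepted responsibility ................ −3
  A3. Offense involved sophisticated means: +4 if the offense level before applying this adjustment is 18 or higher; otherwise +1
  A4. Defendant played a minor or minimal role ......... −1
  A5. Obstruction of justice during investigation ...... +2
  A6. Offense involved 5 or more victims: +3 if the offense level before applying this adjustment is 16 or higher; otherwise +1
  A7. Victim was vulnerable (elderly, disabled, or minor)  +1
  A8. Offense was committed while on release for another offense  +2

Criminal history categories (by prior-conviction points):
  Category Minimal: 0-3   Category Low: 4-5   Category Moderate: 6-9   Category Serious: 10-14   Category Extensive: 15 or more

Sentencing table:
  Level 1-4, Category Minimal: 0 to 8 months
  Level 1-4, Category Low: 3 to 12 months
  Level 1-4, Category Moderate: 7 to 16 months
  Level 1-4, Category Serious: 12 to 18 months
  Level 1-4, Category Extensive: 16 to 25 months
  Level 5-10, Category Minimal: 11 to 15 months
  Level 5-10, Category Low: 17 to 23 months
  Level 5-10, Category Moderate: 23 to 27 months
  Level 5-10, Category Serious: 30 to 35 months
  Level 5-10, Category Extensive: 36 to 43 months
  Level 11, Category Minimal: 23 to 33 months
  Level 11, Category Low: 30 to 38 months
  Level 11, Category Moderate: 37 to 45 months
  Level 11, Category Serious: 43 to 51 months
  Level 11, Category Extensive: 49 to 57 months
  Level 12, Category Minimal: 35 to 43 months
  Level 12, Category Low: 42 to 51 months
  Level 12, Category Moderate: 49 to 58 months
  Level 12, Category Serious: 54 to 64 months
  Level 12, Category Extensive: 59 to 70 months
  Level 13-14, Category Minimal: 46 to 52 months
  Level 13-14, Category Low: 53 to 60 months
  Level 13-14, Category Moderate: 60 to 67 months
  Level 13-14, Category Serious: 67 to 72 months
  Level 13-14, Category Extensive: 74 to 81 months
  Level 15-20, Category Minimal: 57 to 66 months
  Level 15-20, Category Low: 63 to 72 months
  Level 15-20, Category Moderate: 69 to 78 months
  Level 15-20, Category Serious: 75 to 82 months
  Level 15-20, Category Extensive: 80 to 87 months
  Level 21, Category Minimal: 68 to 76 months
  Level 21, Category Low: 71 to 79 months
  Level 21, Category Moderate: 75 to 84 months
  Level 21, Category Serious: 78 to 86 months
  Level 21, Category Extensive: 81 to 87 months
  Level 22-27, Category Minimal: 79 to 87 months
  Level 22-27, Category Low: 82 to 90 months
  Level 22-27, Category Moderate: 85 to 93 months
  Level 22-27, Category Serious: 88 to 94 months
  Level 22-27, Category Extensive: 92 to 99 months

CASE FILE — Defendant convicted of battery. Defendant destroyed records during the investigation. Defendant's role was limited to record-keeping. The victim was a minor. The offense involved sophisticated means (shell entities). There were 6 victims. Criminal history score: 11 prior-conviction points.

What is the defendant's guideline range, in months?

88-94 months

Base offense level for battery: 16.
A1 does not apply.
A2 does not apply.
A3 applies (level before this adjustment is 16 < 18, so +1): 16 + 1 = 17.
A4 applies: 17 − 1 = 16.
A5 applies: 16 + 2 = 18.
A6 applies (level before this adjustment is 18 ≥ 16, so +3): 18 + 3 = 21.
A7 applies: 21 + 1 = 22.
Final offense level: 22.
Criminal history: 11 prior points → Category Serious (10-14).
Level 22 falls in the 22-27 band.
Grid: Level 22-27 × Category Serious = 88-94 months.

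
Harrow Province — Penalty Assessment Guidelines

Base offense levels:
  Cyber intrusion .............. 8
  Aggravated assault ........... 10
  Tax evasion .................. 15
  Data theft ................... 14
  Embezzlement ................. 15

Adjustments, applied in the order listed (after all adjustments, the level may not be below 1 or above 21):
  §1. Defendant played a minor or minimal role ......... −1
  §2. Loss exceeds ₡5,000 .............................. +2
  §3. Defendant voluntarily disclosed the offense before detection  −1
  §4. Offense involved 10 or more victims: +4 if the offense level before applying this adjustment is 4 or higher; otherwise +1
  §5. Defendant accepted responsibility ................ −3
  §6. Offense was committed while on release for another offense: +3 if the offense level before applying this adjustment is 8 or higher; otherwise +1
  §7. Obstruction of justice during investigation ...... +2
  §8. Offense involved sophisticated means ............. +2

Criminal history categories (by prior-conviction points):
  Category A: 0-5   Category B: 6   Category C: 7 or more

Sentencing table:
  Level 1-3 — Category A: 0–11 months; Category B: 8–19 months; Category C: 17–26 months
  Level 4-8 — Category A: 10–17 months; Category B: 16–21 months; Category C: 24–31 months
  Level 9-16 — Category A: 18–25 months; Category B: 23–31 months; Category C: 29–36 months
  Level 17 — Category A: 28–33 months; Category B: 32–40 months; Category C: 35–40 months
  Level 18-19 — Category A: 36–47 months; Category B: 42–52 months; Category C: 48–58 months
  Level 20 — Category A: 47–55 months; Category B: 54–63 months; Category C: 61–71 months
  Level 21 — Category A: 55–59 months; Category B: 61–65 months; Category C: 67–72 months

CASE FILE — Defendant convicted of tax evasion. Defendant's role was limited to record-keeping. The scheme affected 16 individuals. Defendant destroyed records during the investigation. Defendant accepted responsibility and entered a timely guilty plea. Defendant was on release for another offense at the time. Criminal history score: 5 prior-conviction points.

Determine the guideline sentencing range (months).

47-55 months

Base offense level for tax evasion: 15.
§1 applies: 15 − 1 = 14.
§4 applies (level before this adjustment is 14 ≥ 4, so +4): 14 + 4 = 18.
§5 applies: 18 − 3 = 15.
§6 applies (level before this adjustment is 15 ≥ 8, so +3): 15 + 3 = 18.
§7 applies: 18 + 2 = 20.
§8 does not apply.
Final offense level: 20.
Criminal history: 5 prior points → Category A (0-5).
Level 20 falls in the 20 band.
Grid: Level 20 × Category A = 47-55 months.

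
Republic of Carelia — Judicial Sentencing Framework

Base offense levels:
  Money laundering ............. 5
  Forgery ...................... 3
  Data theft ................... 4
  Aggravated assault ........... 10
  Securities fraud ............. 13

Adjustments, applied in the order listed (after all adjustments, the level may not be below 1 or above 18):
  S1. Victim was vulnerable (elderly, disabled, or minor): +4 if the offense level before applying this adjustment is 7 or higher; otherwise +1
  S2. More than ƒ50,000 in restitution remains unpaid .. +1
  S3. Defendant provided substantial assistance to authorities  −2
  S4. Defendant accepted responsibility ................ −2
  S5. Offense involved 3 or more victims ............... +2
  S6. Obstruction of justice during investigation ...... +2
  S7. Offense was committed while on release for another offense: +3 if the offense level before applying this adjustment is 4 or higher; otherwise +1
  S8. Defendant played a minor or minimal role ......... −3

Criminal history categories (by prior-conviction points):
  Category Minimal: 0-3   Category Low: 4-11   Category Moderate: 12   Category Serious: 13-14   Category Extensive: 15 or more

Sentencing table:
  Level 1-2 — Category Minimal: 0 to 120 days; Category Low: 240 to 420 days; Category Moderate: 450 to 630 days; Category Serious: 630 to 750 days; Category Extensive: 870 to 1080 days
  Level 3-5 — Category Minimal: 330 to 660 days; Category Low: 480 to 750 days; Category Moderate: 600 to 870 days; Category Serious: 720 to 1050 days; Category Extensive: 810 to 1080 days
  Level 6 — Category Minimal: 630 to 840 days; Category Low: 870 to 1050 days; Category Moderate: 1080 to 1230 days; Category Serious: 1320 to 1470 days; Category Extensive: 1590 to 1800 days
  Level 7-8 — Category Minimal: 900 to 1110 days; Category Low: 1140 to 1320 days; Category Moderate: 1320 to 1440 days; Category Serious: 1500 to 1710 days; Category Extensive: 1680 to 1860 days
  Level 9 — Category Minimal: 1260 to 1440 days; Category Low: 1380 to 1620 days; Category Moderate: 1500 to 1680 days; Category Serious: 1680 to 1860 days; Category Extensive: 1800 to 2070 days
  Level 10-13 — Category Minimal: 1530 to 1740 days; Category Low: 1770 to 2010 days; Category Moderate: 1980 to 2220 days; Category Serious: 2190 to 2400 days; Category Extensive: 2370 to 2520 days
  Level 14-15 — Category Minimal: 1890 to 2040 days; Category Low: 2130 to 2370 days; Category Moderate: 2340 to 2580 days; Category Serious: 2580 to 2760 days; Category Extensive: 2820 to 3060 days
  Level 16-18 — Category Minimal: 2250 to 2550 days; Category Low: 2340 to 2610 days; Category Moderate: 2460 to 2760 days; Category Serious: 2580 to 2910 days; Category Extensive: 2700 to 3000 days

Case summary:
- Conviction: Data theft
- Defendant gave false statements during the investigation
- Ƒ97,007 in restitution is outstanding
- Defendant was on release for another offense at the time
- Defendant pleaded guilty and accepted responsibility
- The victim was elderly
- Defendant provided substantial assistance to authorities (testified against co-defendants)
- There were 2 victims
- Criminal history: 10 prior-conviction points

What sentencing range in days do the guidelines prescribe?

1140-1320 days

Base offense level for data theft: 4.
S1 applies (level before this adjustment is 4 < 7, so +1): 4 + 1 = 5.
S2 applies: 5 + 1 = 6.
S3 applies: 6 − 2 = 4.
S4 applies: 4 − 2 = 2.
S5 does not apply.
S6 applies: 2 + 2 = 4.
S7 applies (level before this adjustment is 4 ≥ 4, so +3): 4 + 3 = 7.
S8 does not apply.
Final offense level: 7.
Criminal history: 10 prior points → Category Low (4-11).
Level 7 falls in the 7-8 band.
Grid: Level 7-8 × Category Low = 1140-1320 days.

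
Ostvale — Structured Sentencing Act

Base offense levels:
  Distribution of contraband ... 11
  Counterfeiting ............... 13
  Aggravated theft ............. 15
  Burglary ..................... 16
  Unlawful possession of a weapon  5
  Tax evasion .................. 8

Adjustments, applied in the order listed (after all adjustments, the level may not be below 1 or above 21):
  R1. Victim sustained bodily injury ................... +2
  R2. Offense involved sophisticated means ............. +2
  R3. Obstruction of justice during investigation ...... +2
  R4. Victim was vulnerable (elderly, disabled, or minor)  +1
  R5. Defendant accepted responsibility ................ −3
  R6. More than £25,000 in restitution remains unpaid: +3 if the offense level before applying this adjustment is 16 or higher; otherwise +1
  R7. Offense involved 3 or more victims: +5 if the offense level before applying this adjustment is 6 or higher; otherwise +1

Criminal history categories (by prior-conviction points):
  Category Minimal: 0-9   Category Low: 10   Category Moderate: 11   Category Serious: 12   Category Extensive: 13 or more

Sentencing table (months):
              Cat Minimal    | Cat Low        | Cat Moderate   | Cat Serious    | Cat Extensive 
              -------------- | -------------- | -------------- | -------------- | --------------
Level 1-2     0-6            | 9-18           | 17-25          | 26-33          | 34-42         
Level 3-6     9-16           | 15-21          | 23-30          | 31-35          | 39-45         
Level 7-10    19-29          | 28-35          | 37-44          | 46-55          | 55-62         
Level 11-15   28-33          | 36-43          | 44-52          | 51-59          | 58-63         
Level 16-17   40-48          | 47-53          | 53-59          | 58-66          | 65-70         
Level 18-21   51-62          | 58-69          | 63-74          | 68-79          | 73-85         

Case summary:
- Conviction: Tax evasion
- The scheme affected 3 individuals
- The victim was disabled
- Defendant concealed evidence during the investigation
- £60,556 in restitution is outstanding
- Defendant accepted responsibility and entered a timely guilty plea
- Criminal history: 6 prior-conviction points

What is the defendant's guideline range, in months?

28-33 months

Base offense level for tax evasion: 8.
R1 does not apply.
R2 does not apply.
R3 applies: 8 + 2 = 10.
R4 applies: 10 + 1 = 11.
R5 applies: 11 − 3 = 8.
R6 applies (level before this adjustment is 8 < 16, so +1): 8 + 1 = 9.
R7 applies (level before this adjustment is 9 ≥ 6, so +5): 9 + 5 = 14.
Final offense level: 14.
Criminal history: 6 prior points → Category Minimal (0-9).
Level 14 falls in the 11-15 band.
Grid: Level 11-15 × Category Minimal = 28-33 months.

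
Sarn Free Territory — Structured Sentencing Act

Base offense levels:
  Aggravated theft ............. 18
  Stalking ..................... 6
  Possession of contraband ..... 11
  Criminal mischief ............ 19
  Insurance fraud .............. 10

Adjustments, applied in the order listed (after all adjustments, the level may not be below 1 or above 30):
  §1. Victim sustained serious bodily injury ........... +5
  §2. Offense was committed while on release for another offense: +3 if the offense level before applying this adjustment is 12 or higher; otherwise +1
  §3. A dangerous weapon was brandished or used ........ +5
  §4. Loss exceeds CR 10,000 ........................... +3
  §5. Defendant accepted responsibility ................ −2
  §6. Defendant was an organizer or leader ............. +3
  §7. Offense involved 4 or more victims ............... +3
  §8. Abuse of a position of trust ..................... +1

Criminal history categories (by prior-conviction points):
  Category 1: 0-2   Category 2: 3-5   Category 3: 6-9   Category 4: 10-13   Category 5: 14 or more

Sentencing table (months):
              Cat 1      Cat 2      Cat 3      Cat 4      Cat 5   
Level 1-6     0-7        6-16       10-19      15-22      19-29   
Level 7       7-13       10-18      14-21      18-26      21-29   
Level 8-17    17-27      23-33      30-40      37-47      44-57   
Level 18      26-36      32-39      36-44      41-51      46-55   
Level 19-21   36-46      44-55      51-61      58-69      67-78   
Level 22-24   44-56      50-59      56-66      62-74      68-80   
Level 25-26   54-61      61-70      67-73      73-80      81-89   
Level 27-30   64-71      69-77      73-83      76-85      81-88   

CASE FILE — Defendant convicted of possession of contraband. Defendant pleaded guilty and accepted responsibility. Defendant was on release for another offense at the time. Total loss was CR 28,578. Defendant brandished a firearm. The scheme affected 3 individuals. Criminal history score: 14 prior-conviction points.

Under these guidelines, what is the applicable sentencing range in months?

Base offense level for possession of contraband: 11.
§1 does not apply.
§2 applies (level before this adjustment is 11 < 12, so +1): 11 + 1 = 12.
§3 applies: 12 + 5 = 17.
§4 applies: 17 + 3 = 20.
§5 applies: 20 − 2 = 18.
§8 does not apply.
Final offense level: 18.
Criminal history: 14 prior points → Category 5 (14+).
Level 18 falls in the 18 band.
Grid: Level 18 × Category 5 = 46-55 months.

46-55 months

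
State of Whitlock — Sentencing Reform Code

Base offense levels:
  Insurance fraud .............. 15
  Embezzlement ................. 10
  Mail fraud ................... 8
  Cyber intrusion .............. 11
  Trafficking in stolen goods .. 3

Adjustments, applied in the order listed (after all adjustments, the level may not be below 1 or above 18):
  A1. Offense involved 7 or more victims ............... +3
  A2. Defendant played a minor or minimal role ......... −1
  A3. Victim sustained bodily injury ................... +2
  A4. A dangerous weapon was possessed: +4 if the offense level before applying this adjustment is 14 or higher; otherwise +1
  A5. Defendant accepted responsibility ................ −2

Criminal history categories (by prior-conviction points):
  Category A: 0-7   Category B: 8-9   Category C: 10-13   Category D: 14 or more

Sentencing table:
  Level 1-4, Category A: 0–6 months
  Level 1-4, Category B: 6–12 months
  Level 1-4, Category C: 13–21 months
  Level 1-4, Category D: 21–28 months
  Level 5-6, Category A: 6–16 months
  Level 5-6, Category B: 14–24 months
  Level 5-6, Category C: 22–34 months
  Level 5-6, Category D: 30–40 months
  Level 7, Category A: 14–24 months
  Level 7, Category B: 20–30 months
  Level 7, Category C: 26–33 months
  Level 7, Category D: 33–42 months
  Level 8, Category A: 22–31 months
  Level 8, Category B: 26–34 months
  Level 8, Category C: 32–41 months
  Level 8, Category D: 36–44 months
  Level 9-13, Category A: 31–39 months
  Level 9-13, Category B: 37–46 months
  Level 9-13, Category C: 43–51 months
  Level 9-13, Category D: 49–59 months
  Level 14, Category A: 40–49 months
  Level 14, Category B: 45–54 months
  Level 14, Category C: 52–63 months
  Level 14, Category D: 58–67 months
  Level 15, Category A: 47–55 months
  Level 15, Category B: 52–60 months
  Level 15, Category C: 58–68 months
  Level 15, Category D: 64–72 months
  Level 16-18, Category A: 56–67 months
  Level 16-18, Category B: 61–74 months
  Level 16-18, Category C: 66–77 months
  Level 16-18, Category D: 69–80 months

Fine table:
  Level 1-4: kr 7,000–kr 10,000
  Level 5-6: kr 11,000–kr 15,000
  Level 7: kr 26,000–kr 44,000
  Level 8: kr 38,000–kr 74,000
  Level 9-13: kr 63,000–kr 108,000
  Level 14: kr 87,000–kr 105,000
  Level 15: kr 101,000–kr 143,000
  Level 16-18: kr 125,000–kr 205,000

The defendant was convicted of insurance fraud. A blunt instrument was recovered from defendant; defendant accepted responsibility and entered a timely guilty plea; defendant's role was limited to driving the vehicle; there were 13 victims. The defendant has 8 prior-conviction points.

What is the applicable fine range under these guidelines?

kr 125,000–kr 205,000

Base offense level for insurance fraud: 15.
A1 applies: 15 + 3 = 18.
A2 applies: 18 − 1 = 17.
A4 applies (level before this adjustment is 17 ≥ 14, so +4): 17 + 4 = 21.
A5 applies: 21 − 2 = 19.
Level 19 exceeds the maximum of 18; capped at 18.
Final offense level: 18.
Level 18 falls in the 16-18 band.
Fine table: Level 16-18 → kr 125,000–kr 205,000.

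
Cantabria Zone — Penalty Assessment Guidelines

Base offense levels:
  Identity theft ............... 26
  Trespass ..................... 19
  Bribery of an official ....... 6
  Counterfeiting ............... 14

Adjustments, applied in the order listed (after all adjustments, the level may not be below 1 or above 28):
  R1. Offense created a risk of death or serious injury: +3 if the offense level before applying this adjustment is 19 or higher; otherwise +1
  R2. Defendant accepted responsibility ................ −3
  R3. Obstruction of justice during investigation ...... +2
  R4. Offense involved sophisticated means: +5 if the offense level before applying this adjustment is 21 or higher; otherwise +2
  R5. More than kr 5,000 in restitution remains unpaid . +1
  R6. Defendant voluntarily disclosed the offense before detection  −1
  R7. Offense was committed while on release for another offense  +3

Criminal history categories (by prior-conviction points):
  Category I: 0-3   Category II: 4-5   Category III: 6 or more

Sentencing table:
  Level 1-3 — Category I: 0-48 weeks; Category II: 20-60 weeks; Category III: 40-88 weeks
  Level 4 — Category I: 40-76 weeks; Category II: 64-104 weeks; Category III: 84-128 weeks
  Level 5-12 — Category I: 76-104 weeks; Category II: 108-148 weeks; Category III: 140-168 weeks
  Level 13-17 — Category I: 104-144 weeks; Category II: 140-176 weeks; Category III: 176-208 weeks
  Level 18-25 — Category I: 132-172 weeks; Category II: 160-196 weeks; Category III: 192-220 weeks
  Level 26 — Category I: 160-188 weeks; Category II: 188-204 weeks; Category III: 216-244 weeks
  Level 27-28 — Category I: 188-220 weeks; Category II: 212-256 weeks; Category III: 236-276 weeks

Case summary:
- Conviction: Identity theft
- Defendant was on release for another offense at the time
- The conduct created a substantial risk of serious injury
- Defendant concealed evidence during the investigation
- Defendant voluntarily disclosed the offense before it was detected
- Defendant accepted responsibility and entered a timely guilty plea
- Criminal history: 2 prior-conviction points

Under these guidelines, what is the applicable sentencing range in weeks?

188-220 weeks

Base offense level for identity theft: 26.
R1 applies (level before this adjustment is 26 ≥ 19, so +3): 26 + 3 = 29.
R2 applies: 29 − 3 = 26.
R3 applies: 26 + 2 = 28.
R4 does not apply.
R6 applies: 28 − 1 = 27.
R7 applies: 27 + 3 = 30.
Level 30 exceeds the maximum of 28; capped at 28.
Final offense level: 28.
Criminal history: 2 prior points → Category I (0-3).
Level 28 falls in the 27-28 band.
Grid: Level 27-28 × Category I = 188-220 weeks.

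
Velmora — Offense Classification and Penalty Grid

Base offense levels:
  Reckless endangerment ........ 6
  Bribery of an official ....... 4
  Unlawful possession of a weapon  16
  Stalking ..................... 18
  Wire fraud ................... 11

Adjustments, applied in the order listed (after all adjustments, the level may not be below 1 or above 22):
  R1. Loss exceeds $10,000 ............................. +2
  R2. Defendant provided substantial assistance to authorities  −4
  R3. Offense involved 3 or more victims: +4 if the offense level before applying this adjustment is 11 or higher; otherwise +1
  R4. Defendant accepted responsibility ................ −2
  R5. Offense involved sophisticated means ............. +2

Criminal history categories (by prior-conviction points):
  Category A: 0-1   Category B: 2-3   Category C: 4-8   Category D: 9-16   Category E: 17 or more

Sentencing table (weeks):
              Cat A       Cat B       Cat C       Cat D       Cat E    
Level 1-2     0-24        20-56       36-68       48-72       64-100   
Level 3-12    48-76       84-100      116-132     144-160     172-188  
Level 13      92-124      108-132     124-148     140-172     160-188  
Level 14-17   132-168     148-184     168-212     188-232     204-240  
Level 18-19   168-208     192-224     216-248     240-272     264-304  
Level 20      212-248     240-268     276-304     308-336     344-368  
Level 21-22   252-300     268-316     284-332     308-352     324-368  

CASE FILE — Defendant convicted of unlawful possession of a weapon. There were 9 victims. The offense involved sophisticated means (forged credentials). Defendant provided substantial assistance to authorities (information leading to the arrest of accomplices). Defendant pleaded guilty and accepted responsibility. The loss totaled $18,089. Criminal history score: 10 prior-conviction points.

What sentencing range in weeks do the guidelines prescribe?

240-272 weeks

Base offense level for unlawful possession of a weapon: 16.
R1 applies: 16 + 2 = 18.
R2 applies: 18 − 4 = 14.
R3 applies (level before this adjustment is 14 ≥ 11, so +4): 14 + 4 = 18.
R4 applies: 18 − 2 = 16.
R5 applies: 16 + 2 = 18.
Final offense level: 18.
Criminal history: 10 prior points → Category D (9-16).
Level 18 falls in the 18-19 band.
Grid: Level 18-19 × Category D = 240-272 weeks.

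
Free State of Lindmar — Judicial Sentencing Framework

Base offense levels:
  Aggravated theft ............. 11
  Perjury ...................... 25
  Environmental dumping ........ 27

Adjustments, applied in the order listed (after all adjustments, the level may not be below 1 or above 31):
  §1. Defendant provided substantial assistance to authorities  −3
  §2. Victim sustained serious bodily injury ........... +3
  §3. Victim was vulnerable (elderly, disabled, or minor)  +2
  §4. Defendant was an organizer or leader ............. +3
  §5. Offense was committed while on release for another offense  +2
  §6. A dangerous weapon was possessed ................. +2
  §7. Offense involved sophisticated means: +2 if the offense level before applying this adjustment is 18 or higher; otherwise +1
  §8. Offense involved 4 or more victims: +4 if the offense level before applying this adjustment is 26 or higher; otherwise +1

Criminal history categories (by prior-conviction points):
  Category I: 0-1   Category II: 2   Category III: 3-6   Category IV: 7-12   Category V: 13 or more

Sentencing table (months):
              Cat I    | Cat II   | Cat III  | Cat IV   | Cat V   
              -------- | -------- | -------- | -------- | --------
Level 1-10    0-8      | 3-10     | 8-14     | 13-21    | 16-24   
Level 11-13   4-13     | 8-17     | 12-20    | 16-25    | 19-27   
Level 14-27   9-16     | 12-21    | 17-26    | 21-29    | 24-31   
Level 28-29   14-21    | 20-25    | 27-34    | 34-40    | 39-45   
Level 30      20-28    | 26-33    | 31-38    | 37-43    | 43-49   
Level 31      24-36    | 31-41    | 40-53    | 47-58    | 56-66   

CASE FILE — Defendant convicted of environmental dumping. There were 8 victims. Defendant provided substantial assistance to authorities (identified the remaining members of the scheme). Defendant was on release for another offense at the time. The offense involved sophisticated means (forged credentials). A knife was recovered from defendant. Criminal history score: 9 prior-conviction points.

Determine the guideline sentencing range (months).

47-58 months

Base offense level for environmental dumping: 27.
§1 applies: 27 − 3 = 24.
§2 does not apply.
§3 does not apply.
§4 does not apply.
§5 applies: 24 + 2 = 26.
§6 applies: 26 + 2 = 28.
§7 applies (level before this adjustment is 28 ≥ 18, so +2): 28 + 2 = 30.
§8 applies (level before this adjustment is 30 ≥ 26, so +4): 30 + 4 = 34.
Level 34 exceeds the maximum of 31; capped at 31.
Final offense level: 31.
Criminal history: 9 prior points → Category IV (7-12).
Level 31 falls in the 31 band.
Grid: Level 31 × Category IV = 47-58 months.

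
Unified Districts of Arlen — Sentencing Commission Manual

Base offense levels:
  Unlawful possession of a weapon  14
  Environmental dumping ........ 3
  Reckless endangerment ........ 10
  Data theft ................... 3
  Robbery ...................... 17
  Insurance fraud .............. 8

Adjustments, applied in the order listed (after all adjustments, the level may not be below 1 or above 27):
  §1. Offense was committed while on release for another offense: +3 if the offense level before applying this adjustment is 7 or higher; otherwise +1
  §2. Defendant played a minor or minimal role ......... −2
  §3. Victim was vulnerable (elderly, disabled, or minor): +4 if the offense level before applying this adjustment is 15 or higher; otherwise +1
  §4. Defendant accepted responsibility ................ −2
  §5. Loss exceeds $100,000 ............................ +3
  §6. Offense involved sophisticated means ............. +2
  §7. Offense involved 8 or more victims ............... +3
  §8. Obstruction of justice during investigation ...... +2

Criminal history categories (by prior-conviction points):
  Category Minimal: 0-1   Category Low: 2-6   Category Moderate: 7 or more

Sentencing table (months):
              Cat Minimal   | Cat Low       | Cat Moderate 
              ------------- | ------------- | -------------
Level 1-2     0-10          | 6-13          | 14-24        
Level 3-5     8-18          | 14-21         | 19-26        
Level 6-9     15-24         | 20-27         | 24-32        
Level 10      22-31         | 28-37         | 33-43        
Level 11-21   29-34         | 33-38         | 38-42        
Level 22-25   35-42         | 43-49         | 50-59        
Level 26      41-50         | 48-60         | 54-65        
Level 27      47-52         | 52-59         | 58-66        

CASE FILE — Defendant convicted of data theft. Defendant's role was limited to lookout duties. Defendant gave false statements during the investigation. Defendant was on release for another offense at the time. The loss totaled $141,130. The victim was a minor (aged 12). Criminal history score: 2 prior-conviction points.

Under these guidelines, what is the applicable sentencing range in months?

Base offense level for data theft: 3.
§1 applies (level before this adjustment is 3 < 7, so +1): 3 + 1 = 4.
§2 applies: 4 − 2 = 2.
§3 applies (level before this adjustment is 2 < 15, so +1): 2 + 1 = 3.
§5 applies: 3 + 3 = 6.
§7 does not apply.
§8 applies: 6 + 2 = 8.
Final offense level: 8.
Criminal history: 2 prior points → Category Low (2-6).
Level 8 falls in the 6-9 band.
Grid: Level 6-9 × Category Low = 20-27 months.

20-27 months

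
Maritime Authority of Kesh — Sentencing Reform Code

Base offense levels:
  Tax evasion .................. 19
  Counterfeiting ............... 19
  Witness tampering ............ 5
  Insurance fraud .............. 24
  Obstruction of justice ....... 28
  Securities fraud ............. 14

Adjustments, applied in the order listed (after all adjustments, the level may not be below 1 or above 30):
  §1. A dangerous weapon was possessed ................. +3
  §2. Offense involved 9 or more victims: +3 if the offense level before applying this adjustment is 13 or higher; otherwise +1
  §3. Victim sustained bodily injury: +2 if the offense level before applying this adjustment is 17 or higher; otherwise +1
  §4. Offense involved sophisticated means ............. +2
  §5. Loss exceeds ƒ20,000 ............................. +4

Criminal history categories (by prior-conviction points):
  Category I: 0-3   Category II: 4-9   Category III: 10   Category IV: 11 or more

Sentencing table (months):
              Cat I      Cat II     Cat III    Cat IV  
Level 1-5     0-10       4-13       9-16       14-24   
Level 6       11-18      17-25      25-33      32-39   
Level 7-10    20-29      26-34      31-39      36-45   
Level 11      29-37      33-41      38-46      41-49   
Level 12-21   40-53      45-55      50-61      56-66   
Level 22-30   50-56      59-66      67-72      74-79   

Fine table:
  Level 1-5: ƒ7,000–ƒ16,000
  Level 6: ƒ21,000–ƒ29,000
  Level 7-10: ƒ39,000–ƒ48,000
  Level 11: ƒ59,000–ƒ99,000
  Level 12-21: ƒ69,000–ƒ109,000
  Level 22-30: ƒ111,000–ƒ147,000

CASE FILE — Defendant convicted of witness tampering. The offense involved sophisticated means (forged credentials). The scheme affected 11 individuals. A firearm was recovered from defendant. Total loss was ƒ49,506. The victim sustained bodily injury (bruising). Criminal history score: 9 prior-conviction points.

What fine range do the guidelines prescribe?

Base offense level for witness tampering: 5.
§1 applies: 5 + 3 = 8.
§2 applies (level before this adjustment is 8 < 13, so +1): 8 + 1 = 9.
§3 applies (level before this adjustment is 9 < 17, so +1): 9 + 1 = 10.
§4 applies: 10 + 2 = 12.
§5 applies: 12 + 4 = 16.
Final offense level: 16.
Level 16 falls in the 12-21 band.
Fine table: Level 12-21 → ƒ69,000–ƒ109,000.

ƒ69,000–ƒ109,000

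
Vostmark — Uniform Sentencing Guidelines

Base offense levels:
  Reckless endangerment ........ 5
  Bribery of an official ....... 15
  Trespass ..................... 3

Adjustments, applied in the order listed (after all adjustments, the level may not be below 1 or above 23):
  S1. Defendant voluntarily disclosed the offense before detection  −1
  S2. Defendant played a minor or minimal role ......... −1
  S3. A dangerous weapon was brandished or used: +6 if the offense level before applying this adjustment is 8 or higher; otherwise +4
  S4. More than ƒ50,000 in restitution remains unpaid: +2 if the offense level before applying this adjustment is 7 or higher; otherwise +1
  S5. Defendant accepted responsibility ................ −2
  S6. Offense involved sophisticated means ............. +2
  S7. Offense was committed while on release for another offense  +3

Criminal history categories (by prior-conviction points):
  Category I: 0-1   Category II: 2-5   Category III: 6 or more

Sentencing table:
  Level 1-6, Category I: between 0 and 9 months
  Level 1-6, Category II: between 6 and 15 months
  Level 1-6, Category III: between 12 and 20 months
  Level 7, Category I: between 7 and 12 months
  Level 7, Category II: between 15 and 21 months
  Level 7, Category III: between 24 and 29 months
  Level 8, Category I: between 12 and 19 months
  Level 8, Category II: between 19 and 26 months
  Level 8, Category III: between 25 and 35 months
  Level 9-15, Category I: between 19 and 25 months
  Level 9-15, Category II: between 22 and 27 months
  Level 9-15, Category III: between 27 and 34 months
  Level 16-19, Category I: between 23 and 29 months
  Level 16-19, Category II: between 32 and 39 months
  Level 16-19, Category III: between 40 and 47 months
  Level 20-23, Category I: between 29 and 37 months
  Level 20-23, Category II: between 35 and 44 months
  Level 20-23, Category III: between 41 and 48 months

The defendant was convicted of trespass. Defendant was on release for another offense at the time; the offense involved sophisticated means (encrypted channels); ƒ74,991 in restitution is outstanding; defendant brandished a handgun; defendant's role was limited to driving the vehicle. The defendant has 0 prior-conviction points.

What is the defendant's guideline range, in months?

19-25 months

Base offense level for trespass: 3.
S1 does not apply.
S2 applies: 3 − 1 = 2.
S3 applies (level before this adjustment is 2 < 8, so +4): 2 + 4 = 6.
S4 applies (level before this adjustment is 6 < 7, so +1): 6 + 1 = 7.
S5 does not apply.
S6 applies: 7 + 2 = 9.
S7 applies: 9 + 3 = 12.
Final offense level: 12.
Criminal history: 0 prior points → Category I (0-1).
Level 12 falls in the 9-15 band.
Grid: Level 9-15 × Category I = 19-25 months.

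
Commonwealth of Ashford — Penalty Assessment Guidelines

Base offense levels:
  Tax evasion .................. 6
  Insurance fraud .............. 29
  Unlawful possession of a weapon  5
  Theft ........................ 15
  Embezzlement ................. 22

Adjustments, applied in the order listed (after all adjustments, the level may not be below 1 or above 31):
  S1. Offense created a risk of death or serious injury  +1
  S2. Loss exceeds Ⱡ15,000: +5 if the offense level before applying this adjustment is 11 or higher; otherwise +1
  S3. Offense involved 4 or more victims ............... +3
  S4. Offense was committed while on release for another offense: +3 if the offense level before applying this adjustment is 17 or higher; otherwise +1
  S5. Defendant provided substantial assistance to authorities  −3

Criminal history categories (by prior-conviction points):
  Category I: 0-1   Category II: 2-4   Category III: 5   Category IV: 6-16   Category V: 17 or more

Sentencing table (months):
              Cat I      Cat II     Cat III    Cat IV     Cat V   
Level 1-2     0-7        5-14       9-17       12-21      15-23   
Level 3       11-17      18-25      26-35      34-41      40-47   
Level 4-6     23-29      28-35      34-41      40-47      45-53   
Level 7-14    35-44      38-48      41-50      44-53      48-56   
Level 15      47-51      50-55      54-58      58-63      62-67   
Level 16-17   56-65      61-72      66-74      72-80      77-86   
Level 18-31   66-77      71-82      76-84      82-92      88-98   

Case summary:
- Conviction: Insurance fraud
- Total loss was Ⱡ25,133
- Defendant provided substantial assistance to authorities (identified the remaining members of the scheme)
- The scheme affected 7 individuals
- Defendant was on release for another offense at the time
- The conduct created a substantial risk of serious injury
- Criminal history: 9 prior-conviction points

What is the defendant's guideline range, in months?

82-92 months

Base offense level for insurance fraud: 29.
S1 applies: 29 + 1 = 30.
S2 applies (level before this adjustment is 30 ≥ 11, so +5): 30 + 5 = 35.
S3 applies: 35 + 3 = 38.
S4 applies (level before this adjustment is 38 ≥ 17, so +3): 38 + 3 = 41.
S5 applies: 41 − 3 = 38.
Level 38 exceeds the maximum of 31; capped at 31.
Final offense level: 31.
Criminal history: 9 prior points → Category IV (6-16).
Level 31 falls in the 18-31 band.
Grid: Level 18-31 × Category IV = 82-92 months.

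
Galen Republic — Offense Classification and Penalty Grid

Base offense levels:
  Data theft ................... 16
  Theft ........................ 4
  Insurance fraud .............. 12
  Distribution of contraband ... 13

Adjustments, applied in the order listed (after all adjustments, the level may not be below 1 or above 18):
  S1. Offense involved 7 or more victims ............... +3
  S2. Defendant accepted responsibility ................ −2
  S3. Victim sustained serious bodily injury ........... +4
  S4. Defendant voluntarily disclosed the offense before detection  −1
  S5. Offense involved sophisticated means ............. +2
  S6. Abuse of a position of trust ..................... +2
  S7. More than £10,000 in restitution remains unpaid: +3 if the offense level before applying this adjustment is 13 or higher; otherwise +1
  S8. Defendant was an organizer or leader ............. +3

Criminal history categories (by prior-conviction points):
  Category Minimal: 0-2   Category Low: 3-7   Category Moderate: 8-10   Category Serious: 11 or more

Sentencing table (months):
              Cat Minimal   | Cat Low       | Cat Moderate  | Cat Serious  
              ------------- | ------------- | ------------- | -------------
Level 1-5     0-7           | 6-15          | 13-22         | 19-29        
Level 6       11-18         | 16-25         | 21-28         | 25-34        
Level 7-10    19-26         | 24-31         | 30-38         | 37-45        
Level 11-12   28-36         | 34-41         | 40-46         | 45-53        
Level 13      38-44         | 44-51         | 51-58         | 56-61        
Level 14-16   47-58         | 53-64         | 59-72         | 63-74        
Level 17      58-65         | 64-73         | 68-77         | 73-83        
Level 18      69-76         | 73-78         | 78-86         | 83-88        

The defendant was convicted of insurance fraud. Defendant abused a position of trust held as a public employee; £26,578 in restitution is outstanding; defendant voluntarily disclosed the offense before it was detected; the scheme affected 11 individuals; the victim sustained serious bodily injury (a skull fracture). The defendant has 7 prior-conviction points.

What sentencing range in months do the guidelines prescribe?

73-78 months

Base offense level for insurance fraud: 12.
S1 applies: 12 + 3 = 15.
S2 does not apply.
S3 applies: 15 + 4 = 19.
S4 applies: 19 − 1 = 18.
S6 applies: 18 + 2 = 20.
S7 applies (level before this adjustment is 20 ≥ 13, so +3): 20 + 3 = 23.
Level 23 exceeds the maximum of 18; capped at 18.
Final offense level: 18.
Criminal history: 7 prior points → Category Low (3-7).
Level 18 falls in the 18 band.
Grid: Level 18 × Category Low = 73-78 months.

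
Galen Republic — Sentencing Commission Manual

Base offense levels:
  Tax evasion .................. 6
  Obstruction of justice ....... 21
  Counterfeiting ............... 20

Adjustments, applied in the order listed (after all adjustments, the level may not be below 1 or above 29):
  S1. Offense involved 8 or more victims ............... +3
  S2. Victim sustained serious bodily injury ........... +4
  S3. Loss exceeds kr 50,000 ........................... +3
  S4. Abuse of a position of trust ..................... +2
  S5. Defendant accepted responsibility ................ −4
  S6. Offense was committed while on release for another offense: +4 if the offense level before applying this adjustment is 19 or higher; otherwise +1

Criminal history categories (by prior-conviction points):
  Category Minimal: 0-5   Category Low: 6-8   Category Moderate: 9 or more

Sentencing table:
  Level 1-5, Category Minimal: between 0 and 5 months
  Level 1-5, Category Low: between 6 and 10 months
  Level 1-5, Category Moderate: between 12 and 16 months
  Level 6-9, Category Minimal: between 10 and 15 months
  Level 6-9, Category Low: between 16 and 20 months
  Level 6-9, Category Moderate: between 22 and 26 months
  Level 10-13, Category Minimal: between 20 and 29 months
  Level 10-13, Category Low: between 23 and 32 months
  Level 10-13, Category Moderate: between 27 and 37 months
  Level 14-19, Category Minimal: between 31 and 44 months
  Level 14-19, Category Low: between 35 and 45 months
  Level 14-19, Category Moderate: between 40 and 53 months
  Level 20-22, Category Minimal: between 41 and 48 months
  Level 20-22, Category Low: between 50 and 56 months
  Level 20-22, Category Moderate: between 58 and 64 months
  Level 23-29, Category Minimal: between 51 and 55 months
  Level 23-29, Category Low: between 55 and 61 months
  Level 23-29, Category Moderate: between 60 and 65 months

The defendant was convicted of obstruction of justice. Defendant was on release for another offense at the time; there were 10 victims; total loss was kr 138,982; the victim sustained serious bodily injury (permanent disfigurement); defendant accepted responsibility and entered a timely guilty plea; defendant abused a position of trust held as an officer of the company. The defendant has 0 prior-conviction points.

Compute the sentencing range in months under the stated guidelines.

51-55 months

Base offense level for obstruction of justice: 21.
S1 applies: 21 + 3 = 24.
S2 applies: 24 + 4 = 28.
S3 applies: 28 + 3 = 31.
S4 applies: 31 + 2 = 33.
S5 applies: 33 − 4 = 29.
S6 applies (level before this adjustment is 29 ≥ 19, so +4): 29 + 4 = 33.
Level 33 exceeds the maximum of 29; capped at 29.
Final offense level: 29.
Criminal history: 0 prior points → Category Minimal (0-5).
Level 29 falls in the 23-29 band.
Grid: Level 23-29 × Category Minimal = 51-55 months.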